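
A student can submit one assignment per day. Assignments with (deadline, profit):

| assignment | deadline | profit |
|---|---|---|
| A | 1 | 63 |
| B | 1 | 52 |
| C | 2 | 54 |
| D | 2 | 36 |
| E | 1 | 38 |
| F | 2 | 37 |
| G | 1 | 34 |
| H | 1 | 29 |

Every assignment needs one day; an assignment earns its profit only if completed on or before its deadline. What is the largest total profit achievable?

Take jobs in profit order; each goes to the latest open slot no later than its deadline.
Profit order: A=63 C=54 B=52 E=38 F=37 D=36 G=34 H=29
Assign: A→slot 1, C→slot 2, B skipped, E skipped, F skipped, D skipped, G skipped, H skipped.
Slots: [1:A] [2:C]
Profit = 63 + 54 = 117

117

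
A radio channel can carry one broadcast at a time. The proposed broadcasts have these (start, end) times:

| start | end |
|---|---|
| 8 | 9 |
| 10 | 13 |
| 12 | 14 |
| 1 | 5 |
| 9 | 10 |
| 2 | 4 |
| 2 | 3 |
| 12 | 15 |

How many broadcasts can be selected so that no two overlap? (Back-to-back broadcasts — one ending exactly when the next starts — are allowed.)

Sort by end time and greedily take each interval whose start is ≥ the last chosen end.
By end time: (2,3), (2,4), (1,5), (8,9), (9,10), (10,13), (12,14), (12,15).
Pick (2,3); next start ≥ 3 → (8,9); next start ≥ 9 → (9,10); next start ≥ 10 → (10,13).
Selected 4 broadcasts.

4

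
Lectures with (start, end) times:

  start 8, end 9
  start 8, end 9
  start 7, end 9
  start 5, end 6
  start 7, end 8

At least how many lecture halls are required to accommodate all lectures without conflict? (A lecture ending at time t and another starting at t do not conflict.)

starts: [5, 7, 7, 8, 8]
ends:   [6, 8, 9, 9, 9]
s5→1 e6→0 s7→1 s7→2 e8→1 s8→2 s8→3  — peak 3.

3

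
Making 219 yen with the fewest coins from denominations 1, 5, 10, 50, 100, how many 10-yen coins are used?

1

Use the largest denomination that fits, subtract, and repeat.
219 − 2×100→19 − 1×10→9 − 1×5→4 − 4×1→0
Count of 10: 1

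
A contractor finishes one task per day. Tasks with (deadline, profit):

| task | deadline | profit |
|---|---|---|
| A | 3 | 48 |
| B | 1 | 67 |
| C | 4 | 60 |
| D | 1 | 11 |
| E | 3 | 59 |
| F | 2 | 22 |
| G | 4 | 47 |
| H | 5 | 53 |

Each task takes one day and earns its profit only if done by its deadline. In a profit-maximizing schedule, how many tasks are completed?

Sort by profit descending; place each in the latest free slot ≤ its deadline.
By profit: B(d1,67), C(d4,60), E(d3,59), H(d5,53), A(d3,48), G(d4,47), F(d2,22), D(d1,11)
B→slot 1; C→slot 4; E→slot 3; H→slot 5; A→slot 2; G skipped; F skipped; D skipped.
5 of 8 scheduled.

5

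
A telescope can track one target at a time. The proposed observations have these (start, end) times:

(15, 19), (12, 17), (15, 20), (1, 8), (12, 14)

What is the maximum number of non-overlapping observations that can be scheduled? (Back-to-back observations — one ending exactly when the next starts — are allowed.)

3

By end time: (1,8), (12,14), (12,17), (15,19), (15,20).
Pick (1,8); next start ≥ 8 → (12,14); next start ≥ 14 → (15,19).
Selected 3 observations.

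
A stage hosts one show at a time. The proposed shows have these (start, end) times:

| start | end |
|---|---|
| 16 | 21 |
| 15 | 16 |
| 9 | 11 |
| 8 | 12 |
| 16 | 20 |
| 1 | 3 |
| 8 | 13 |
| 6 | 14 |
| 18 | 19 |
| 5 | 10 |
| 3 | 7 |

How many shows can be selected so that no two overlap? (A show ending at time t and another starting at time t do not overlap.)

Order by finish time; keep every interval that doesn't clash with the previous kept one.
Sorted by end: (1,3)  (3,7)  (5,10)  (9,11)  (8,12)  (8,13)  (6,14)  (15,16)  (18,19)  (16,20)  (16,21)
take (1,3); take (3,7); skip (5,10); take (9,11); skip (8,13); take (15,16); take (18,19).
Selected 5 shows.

5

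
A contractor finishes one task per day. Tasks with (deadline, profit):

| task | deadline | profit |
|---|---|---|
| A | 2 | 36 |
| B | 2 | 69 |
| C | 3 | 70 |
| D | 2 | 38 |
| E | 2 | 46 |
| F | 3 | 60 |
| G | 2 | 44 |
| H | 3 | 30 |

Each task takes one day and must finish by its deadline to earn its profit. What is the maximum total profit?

Take jobs in profit order; each goes to the latest open slot no later than its deadline.
Profit order: C=70 B=69 F=60 E=46 G=44 D=38 A=36 H=30
Assign: C→slot 3, B→slot 2, F→slot 1, E skipped, G skipped, D skipped, A skipped, H skipped.
Slots: [1:F] [2:B] [3:C]
Profit = 60 + 69 + 70 = 199

199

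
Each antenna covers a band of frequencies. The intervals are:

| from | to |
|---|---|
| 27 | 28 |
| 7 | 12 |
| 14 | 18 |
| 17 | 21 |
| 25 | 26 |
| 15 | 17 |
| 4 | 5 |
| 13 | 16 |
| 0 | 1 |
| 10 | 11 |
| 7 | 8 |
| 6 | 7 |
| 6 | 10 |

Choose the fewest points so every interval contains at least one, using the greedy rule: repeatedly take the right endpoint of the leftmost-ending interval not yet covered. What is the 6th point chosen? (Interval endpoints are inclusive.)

21

Sort by right endpoint; whenever an interval is uncovered, place a point at its right end.
Sorted: [0,1] [4,5] [6,7] [7,8] [6,10] [10,11] [7,12] [13,16] [15,17] [14,18] [17,21] [25,26] [27,28]
{[0,1]} hit by 1; {[4,5]} hit by 5; {[6,7],[7,8],[6,10]} hit by 7; {[10,11],[7,12]} hit by 11; {[13,16],[15,17],[14,18]} hit by 16; {[17,21]} hit by 21; {[25,26]} hit by 26; {[27,28]} hit by 28.
Points: 1, 5, 7, 11, 16, 21, 26, 28 (8 total).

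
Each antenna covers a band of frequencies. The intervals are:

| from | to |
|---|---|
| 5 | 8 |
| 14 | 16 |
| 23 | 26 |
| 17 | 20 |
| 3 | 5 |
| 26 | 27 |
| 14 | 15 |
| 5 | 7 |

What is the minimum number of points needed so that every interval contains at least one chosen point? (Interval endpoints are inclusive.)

Sort by right endpoint; whenever an interval is uncovered, place a point at its right end.
Sorted: [3,5] [5,7] [5,8] [14,15] [14,16] [17,20] [23,26] [26,27]
{[3,5],[5,7],[5,8]} hit by 5; {[14,15],[14,16]} hit by 15; {[17,20]} hit by 20; {[23,26],[26,27]} hit by 26.
Points: 5, 15, 20, 26 (4 total).

4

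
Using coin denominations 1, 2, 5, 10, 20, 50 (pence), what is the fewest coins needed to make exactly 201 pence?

5

Greedy: take as many of the largest coin as possible, then repeat with the remainder.
201 = 4×50 + 1×1
Total coins = 4 + 1 = 5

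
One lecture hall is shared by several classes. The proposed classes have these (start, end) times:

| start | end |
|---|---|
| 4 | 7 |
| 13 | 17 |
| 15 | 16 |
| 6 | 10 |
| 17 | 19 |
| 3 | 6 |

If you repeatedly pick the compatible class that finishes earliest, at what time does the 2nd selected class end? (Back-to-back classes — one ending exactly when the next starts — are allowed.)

Greedy by earliest finish: after sorting by end time, pick each interval compatible with the last pick.
By end time: (3,6), (4,7), (6,10), (15,16), (13,17), (17,19).
Pick (3,6); next start ≥ 6 → (6,10); next start ≥ 10 → (15,16); next start ≥ 16 → (17,19).
Selected: (3,6) (6,10) (15,16) (17,19)

10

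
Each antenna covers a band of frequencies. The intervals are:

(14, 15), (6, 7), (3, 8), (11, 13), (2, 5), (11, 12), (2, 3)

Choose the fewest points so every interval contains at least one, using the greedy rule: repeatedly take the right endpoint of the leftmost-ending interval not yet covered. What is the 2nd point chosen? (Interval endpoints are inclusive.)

Process intervals by earliest right end; each time one isn't hit yet, stab at its right endpoint.
Sorted: [2,3] [2,5] [6,7] [3,8] [11,12] [11,13] [14,15]
{[2,3],[2,5]} hit by 3; {[6,7],[3,8]} hit by 7; {[11,12],[11,13]} hit by 12; {[14,15]} hit by 15.
Points: 3, 7, 12, 15 (4 total).

7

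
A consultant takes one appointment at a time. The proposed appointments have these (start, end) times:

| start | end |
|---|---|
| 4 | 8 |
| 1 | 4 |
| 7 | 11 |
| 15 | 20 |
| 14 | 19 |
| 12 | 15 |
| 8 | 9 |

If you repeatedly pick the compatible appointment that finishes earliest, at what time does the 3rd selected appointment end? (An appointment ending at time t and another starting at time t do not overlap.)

Order by finish time; keep every interval that doesn't clash with the previous kept one.
By end time: (1,4), (4,8), (8,9), (7,11), (12,15), (14,19), (15,20).
Pick (1,4); next start ≥ 4 → (4,8); next start ≥ 8 → (8,9); next start ≥ 9 → (12,15); next start ≥ 15 → (15,20).
Selected: (1,4) (4,8) (8,9) (12,15) (15,20)

9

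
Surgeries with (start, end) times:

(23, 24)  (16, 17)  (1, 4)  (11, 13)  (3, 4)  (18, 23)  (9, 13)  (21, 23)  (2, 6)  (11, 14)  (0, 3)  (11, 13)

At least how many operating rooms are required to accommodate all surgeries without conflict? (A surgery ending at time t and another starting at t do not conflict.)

4

Count concurrent intervals with a sweep; the peak is the room count.
Events (time:±→running): 0:+→1 1:+→2 2:+→3 3:-→2 3:+→3 4:-→2 4:-→1 6:-→0 9:+→1 11:+→2 11:+→3 11:+→4 … peak 4.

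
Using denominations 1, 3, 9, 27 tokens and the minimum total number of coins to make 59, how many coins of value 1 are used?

2

59 = 2×27 + 1×3 + 2×1
Count of 1: 2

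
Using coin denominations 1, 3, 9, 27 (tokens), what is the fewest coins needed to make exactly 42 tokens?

4

42 − 1×27→15 − 1×9→6 − 2×3→0
Total coins = 1 + 1 + 2 = 4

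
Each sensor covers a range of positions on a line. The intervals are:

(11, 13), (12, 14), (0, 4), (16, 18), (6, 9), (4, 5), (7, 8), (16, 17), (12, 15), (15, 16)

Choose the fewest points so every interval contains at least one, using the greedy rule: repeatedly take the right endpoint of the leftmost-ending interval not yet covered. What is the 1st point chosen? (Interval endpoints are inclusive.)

4

Sort by right endpoint; whenever an interval is uncovered, place a point at its right end.
By right end: [0,4]  [4,5]  [7,8]  [6,9]  [11,13]  [12,14]  [12,15]  [15,16]  [16,17]  [16,18]
[0,4] uncovered → point at 4; [7,8] uncovered → point at 8; [11,13] uncovered → point at 13; [15,16] uncovered → point at 16.
Points: 4, 8, 13, 16 (4 total).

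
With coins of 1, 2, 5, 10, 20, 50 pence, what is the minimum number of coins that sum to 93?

Greedy: take as many of the largest coin as possible, then repeat with the remainder.
93 − 1×50→43 − 2×20→3 − 1×2→1 − 1×1→0
Total coins = 1 + 2 + 1 + 1 = 5

5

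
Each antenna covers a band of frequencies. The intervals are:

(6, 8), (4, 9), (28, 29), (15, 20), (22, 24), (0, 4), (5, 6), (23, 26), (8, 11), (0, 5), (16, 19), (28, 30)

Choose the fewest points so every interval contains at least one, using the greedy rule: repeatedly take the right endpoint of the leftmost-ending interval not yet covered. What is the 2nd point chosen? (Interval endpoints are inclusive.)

6

Process intervals by earliest right end; each time one isn't hit yet, stab at its right endpoint.
Sorted: [0,4] [0,5] [5,6] [6,8] [4,9] [8,11] [16,19] [15,20] [22,24] [23,26] [28,29] [28,30]
{[0,4],[0,5]} hit by 4; {[5,6],[6,8],[4,9]} hit by 6; {[8,11]} hit by 11; {[16,19],[15,20]} hit by 19; {[22,24],[23,26]} hit by 24; {[28,29],[28,30]} hit by 29.
Points: 4, 6, 11, 19, 24, 29 (6 total).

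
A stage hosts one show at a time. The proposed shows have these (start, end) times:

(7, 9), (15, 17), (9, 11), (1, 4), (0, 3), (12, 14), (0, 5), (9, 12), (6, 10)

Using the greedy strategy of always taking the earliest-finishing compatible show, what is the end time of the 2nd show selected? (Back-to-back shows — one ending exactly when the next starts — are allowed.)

9

Greedy by earliest finish: after sorting by end time, pick each interval compatible with the last pick.
Sorted by end: (0,3)  (1,4)  (0,5)  (7,9)  (6,10)  (9,11)  (9,12)  (12,14)  (15,17)
take (0,3); skip (0,5); take (7,9); skip (6,10); take (9,11); skip (9,12); take (12,14); take (15,17).
Selected: (0,3) (7,9) (9,11) (12,14) (15,17)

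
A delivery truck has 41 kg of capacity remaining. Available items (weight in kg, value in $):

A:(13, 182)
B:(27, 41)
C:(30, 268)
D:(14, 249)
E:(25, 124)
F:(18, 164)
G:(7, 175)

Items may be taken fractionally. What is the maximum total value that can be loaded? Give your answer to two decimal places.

669.78

Sort by value per unit weight and fill in that order.
Ratios (sorted): G 25.00, D 17.79, A 14.00, F 9.11, C 8.93, E 4.96, B 1.52
take G (7 @ 175); take D (14 @ 249); take A (13 @ 182); take 7/18 of F → 63.78. Capacity used 41/41.
Total value = 669.78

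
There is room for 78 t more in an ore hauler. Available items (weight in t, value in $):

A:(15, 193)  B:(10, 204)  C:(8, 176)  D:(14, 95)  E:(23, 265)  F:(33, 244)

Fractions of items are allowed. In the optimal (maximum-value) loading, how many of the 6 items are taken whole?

4

Ratios (sorted): C 22.00, B 20.40, A 12.87, E 11.52, F 7.39, D 6.79
take C (8 @ 176); take B (10 @ 204); take A (15 @ 193); take E (23 @ 265); take 22/33 of F → 162.67. Capacity used 78/78.
4 item(s) taken whole; one partial (take 22/33 of F).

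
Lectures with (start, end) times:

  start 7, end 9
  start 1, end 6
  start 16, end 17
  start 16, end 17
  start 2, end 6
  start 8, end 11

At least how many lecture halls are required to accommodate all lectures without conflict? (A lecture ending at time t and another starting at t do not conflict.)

2

Events (time:±→running): 1:+→1 2:+→2 … peak 2.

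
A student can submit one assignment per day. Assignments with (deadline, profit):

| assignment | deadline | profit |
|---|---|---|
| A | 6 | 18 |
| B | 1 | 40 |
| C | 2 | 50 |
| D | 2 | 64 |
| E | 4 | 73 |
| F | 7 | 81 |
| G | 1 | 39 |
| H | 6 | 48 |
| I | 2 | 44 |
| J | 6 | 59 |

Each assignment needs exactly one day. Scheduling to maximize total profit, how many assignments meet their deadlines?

By profit: F(d7,81), E(d4,73), D(d2,64), J(d6,59), C(d2,50), H(d6,48), I(d2,44), B(d1,40), G(d1,39), A(d6,18)
F→slot 7; E→slot 4; D→slot 2; J→slot 6; C→slot 1; H→slot 5; I skipped; B skipped; G skipped; A→slot 3.
7 of 10 scheduled.

7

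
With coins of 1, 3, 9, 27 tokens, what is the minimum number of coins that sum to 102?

102 − 3×27→21 − 2×9→3 − 1×3→0
Total coins = 3 + 2 + 1 = 6

6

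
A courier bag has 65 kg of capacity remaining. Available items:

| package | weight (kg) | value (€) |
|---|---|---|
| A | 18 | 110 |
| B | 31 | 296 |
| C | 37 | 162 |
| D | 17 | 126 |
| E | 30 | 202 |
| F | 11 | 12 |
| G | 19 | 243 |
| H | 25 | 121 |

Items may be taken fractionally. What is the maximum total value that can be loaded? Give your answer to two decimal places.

Sort by value per unit weight and fill in that order.
Order: G (243/19=12.79) > B (296/31=9.55) > D (126/17=7.41) > E (202/30=6.73) > A (110/18=6.11) > H (121/25=4.84) > C (162/37=4.38) > F (12/11=1.09)
Fill: take G (19 @ 243) → take B (31 @ 296) → take 15/17 of D → 111.18; 65/65 used.
Total value = 650.18

650.18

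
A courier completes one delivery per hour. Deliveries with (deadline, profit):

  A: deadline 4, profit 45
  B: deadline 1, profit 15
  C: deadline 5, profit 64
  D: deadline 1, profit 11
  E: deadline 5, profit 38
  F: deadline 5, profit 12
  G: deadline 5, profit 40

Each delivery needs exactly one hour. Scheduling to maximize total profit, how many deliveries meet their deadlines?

5

By profit: C(d5,64), A(d4,45), G(d5,40), E(d5,38), B(d1,15), F(d5,12), D(d1,11)
C→slot 5; A→slot 4; G→slot 3; E→slot 2; B→slot 1; F skipped; D skipped.
5 of 7 scheduled.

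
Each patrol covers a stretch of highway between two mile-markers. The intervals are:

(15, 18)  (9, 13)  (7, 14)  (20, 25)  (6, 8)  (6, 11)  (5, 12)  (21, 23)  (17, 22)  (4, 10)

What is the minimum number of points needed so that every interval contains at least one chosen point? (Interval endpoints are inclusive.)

Process intervals by earliest right end; each time one isn't hit yet, stab at its right endpoint.
Sorted: [6,8] [4,10] [6,11] [5,12] [9,13] [7,14] [15,18] [17,22] [21,23] [20,25]
{[6,8],[4,10],[6,11],[5,12]} hit by 8; {[9,13],[7,14]} hit by 13; {[15,18],[17,22]} hit by 18; {[21,23],[20,25]} hit by 23.
Points: 8, 13, 18, 23 (4 total).

4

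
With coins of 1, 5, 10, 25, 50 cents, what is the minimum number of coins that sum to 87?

5

87 − 1×50→37 − 1×25→12 − 1×10→2 − 2×1→0
Total coins = 1 + 1 + 1 + 2 = 5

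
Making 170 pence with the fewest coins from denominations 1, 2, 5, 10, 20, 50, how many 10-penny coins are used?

0

Greedy: take as many of the largest coin as possible, then repeat with the remainder.
170 = 3×50 + 1×20
Count of 10: 0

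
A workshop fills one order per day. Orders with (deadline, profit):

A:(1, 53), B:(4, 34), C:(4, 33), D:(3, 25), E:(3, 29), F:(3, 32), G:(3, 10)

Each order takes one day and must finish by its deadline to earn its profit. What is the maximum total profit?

Profit order: A=53 B=34 C=33 F=32 E=29 D=25 G=10
Assign: A→slot 1, B→slot 4, C→slot 3, F→slot 2, E skipped, D skipped, G skipped.
Slots: [1:A] [2:F] [3:C] [4:B]
Profit = 53 + 32 + 33 + 34 = 152

152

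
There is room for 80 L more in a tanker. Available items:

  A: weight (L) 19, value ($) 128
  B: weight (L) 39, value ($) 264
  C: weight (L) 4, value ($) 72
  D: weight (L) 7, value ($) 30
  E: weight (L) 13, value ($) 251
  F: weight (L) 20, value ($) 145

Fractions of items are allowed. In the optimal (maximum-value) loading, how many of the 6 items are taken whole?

4

Order: E (251/13=19.31) > C (72/4=18.00) > F (145/20=7.25) > B (264/39=6.77) > A (128/19=6.74) > D (30/7=4.29)
Fill: take E (13 @ 251) → take C (4 @ 72) → take F (20 @ 145) → take B (39 @ 264) → take 4/19 of A → 26.95; 80/80 used.
4 item(s) taken whole; one partial (take 4/19 of A).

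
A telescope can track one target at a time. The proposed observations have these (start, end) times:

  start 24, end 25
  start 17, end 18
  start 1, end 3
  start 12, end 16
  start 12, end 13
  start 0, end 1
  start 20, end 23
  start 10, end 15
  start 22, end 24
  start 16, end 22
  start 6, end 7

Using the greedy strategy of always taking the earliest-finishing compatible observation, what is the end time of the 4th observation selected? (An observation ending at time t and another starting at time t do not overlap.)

13

By end time: (0,1), (1,3), (6,7), (12,13), (10,15), (12,16), (17,18), (16,22), (20,23), (22,24), (24,25).
Pick (0,1); next start ≥ 1 → (1,3); next start ≥ 3 → (6,7); next start ≥ 7 → (12,13); next start ≥ 13 → (17,18); next start ≥ 18 → (20,23); next start ≥ 23 → (24,25).
Selected: (0,1) (1,3) (6,7) (12,13) (17,18) (20,23) (24,25)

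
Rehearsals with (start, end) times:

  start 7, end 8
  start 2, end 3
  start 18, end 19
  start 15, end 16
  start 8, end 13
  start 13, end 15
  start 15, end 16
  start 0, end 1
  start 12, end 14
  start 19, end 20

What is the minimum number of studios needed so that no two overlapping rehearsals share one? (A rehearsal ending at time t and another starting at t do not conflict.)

2

The answer is the maximum number of intervals overlapping at any instant.
Events (time:±→running): 0:+→1 1:-→0 2:+→1 3:-→0 7:+→1 8:-→0 8:+→1 12:+→2 … peak 2.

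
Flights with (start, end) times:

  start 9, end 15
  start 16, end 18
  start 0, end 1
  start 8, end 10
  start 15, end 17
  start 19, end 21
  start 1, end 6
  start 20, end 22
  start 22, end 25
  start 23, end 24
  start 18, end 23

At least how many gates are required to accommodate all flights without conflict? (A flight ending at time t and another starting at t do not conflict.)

3

starts: [0, 1, 8, 9, 15, 16, 18, 19, 20, 22, 23]
ends:   [1, 6, 10, 15, 17, 18, 21, 22, 23, 24, 25]
s0→1 e1→0 s1→1 e6→0 s8→1 s9→2 e10→1 e15→0 s15→1 s16→2 e17→1 e18→0 s18→1 s19→2 s20→3  — peak 3.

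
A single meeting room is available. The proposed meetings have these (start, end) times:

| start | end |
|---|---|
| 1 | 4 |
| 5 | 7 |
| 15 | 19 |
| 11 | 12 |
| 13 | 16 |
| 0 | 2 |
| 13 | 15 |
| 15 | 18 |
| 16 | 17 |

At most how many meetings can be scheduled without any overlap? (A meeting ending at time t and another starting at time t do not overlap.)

Sorted by end: (0,2)  (1,4)  (5,7)  (11,12)  (13,15)  (13,16)  (16,17)  (15,18)  (15,19)
take (0,2); skip (1,4); take (5,7); take (11,12); take (13,15); take (16,17); skip (15,18).
Selected 5 meetings.

5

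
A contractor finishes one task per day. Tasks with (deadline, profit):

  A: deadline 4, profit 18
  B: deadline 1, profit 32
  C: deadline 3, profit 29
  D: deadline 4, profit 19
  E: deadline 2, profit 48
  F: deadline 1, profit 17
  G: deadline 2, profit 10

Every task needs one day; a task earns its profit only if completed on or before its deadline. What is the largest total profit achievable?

Take jobs in profit order; each goes to the latest open slot no later than its deadline.
By profit: E(d2,48), B(d1,32), C(d3,29), D(d4,19), A(d4,18), F(d1,17), G(d2,10)
E→slot 2; B→slot 1; C→slot 3; D→slot 4; A skipped; F skipped; G skipped.
Profit = 32 + 48 + 29 + 19 = 128

128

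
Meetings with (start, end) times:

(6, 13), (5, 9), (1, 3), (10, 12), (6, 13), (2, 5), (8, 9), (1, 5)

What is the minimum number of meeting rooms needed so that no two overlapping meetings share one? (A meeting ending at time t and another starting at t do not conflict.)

Count concurrent intervals with a sweep; the peak is the room count.
Events (time:±→running): 1:+→1 1:+→2 2:+→3 3:-→2 5:-→1 5:-→0 5:+→1 6:+→2 6:+→3 8:+→4 … peak 4.

4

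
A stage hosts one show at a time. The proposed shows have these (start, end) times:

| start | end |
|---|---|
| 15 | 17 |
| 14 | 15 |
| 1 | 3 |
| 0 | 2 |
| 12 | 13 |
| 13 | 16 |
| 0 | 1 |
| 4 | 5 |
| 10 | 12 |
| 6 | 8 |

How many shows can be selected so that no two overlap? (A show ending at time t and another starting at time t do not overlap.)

8

By end time: (0,1), (0,2), (1,3), (4,5), (6,8), (10,12), (12,13), (14,15), (13,16), (15,17).
Pick (0,1); next start ≥ 1 → (1,3); next start ≥ 3 → (4,5); next start ≥ 5 → (6,8); next start ≥ 8 → (10,12); next start ≥ 12 → (12,13); next start ≥ 13 → (14,15); next start ≥ 15 → (15,17).
Selected 8 shows.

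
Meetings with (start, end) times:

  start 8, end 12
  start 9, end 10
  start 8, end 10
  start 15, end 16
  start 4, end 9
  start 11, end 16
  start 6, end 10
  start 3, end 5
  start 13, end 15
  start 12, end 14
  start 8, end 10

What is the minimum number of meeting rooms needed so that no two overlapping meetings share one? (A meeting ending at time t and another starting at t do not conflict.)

5

Events (time:±→running): 3:+→1 4:+→2 5:-→1 6:+→2 8:+→3 8:+→4 8:+→5 … peak 5.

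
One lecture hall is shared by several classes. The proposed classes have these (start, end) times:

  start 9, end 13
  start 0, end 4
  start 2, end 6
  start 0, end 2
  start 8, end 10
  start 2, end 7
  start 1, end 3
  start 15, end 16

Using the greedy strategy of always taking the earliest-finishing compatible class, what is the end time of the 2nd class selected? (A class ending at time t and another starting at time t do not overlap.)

6

Order by finish time; keep every interval that doesn't clash with the previous kept one.
By end time: (0,2), (1,3), (0,4), (2,6), (2,7), (8,10), (9,13), (15,16).
Pick (0,2); next start ≥ 2 → (2,6); next start ≥ 6 → (8,10); next start ≥ 10 → (15,16).
Selected: (0,2) (2,6) (8,10) (15,16)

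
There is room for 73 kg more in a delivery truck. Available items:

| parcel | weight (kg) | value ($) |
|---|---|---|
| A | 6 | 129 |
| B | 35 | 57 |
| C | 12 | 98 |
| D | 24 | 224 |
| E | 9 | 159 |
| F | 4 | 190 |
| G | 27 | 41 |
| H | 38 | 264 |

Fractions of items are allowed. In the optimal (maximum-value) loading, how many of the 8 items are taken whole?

Greedy by value/weight ratio, highest first.
Ratios (sorted): F 47.50, A 21.50, E 17.67, D 9.33, C 8.17, H 6.95, B 1.63, G 1.52
take F (4 @ 190); take A (6 @ 129); take E (9 @ 159); take D (24 @ 224); take C (12 @ 98); take 18/38 of H → 125.05. Capacity used 73/73.
5 item(s) taken whole; one partial (take 18/38 of H).

5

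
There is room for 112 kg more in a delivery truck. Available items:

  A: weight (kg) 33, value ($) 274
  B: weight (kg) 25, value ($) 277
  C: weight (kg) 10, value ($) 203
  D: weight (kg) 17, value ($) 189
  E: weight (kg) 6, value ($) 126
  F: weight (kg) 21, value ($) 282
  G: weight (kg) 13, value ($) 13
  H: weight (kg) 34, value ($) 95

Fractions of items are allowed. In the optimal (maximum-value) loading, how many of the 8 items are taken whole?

6

Order: E (126/6=21.00) > C (203/10=20.30) > F (282/21=13.43) > D (189/17=11.12) > B (277/25=11.08) > A (274/33=8.30) > H (95/34=2.79) > G (13/13=1.00)
Fill: take E (6 @ 126) → take C (10 @ 203) → take F (21 @ 282) → take D (17 @ 189) → take B (25 @ 277) → take A (33 @ 274); 112/112 used.
6 item(s) taken whole.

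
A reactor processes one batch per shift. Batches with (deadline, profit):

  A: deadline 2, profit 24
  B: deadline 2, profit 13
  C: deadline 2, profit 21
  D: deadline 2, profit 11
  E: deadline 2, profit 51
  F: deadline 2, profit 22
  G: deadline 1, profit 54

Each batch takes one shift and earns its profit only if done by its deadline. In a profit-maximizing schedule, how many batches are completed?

2

Sort by profit descending; place each in the latest free slot ≤ its deadline.
By profit: G(d1,54), E(d2,51), A(d2,24), F(d2,22), C(d2,21), B(d2,13), D(d2,11)
G→slot 1; E→slot 2; A skipped; F skipped; C skipped; B skipped; D skipped.
2 of 7 scheduled.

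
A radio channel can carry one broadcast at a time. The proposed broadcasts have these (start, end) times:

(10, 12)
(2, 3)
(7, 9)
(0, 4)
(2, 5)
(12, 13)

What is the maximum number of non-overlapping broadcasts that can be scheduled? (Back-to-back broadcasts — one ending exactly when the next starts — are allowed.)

4

Greedy by earliest finish: after sorting by end time, pick each interval compatible with the last pick.
By end time: (2,3), (0,4), (2,5), (7,9), (10,12), (12,13).
Pick (2,3); next start ≥ 3 → (7,9); next start ≥ 9 → (10,12); next start ≥ 12 → (12,13).
Selected 4 broadcasts.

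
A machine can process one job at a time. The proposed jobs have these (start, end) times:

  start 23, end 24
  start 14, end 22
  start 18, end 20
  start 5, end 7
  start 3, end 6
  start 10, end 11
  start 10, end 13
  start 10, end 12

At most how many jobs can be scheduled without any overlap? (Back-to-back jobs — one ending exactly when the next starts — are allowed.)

Order by finish time; keep every interval that doesn't clash with the previous kept one.
By end time: (3,6), (5,7), (10,11), (10,12), (10,13), (18,20), (14,22), (23,24).
Pick (3,6); next start ≥ 6 → (10,11); next start ≥ 11 → (18,20); next start ≥ 20 → (23,24).
Selected 4 jobs.

4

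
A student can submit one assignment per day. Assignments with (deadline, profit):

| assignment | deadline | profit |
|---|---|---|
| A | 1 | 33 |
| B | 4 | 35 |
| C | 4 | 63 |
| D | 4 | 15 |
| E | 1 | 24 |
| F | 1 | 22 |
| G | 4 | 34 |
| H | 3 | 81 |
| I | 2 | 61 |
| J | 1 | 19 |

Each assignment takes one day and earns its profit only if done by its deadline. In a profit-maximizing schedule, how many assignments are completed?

Sort by profit descending; place each in the latest free slot ≤ its deadline.
By profit: H(d3,81), C(d4,63), I(d2,61), B(d4,35), G(d4,34), A(d1,33), E(d1,24), F(d1,22), J(d1,19), D(d4,15)
H→slot 3; C→slot 4; I→slot 2; B→slot 1; G skipped; A skipped; E skipped; F skipped; J skipped; D skipped.
4 of 10 scheduled.

4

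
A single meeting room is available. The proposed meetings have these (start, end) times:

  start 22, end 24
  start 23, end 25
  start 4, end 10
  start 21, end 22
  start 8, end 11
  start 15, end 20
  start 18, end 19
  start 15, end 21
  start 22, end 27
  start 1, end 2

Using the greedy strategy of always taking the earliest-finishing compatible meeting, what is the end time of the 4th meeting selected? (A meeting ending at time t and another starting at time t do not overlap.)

22

Sort by end time and greedily take each interval whose start is ≥ the last chosen end.
By end time: (1,2), (4,10), (8,11), (18,19), (15,20), (15,21), (21,22), (22,24), (23,25), (22,27).
Pick (1,2); next start ≥ 2 → (4,10); next start ≥ 10 → (18,19); next start ≥ 19 → (21,22); next start ≥ 22 → (22,24).
Selected: (1,2) (4,10) (18,19) (21,22) (22,24)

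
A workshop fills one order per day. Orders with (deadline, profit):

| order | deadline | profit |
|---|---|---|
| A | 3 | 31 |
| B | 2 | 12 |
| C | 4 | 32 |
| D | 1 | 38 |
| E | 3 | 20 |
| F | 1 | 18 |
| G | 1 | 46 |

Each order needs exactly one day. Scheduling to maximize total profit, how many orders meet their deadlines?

4

Profit order: G=46 D=38 C=32 A=31 E=20 F=18 B=12
Assign: G→slot 1, D skipped, C→slot 4, A→slot 3, E→slot 2, F skipped, B skipped.
Slots: [1:G] [2:E] [3:A] [4:C]
4 of 7 scheduled.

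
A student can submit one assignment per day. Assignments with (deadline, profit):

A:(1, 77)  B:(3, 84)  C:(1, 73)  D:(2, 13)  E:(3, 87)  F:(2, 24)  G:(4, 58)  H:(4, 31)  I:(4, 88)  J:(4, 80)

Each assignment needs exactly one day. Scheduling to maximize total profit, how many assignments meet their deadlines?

Take jobs in profit order; each goes to the latest open slot no later than its deadline.
By profit: I(d4,88), E(d3,87), B(d3,84), J(d4,80), A(d1,77), C(d1,73), G(d4,58), H(d4,31), F(d2,24), D(d2,13)
I→slot 4; E→slot 3; B→slot 2; J→slot 1; A skipped; C skipped; G skipped; H skipped; F skipped; D skipped.
4 of 10 scheduled.

4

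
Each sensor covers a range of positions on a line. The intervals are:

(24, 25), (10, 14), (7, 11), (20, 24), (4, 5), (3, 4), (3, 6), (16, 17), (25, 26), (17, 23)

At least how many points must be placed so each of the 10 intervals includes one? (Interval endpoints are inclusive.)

5

Process intervals by earliest right end; each time one isn't hit yet, stab at its right endpoint.
Sorted: [3,4] [4,5] [3,6] [7,11] [10,14] [16,17] [17,23] [20,24] [24,25] [25,26]
{[3,4],[4,5],[3,6]} hit by 4; {[7,11],[10,14]} hit by 11; {[16,17],[17,23]} hit by 17; {[20,24],[24,25]} hit by 24; {[25,26]} hit by 26.
Points: 4, 11, 17, 24, 26 (5 total).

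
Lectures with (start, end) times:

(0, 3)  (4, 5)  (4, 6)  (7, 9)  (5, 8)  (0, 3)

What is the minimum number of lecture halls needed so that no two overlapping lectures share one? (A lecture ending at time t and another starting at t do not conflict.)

2

starts: [0, 0, 4, 4, 5, 7]
ends:   [3, 3, 5, 6, 8, 9]
s0→1 s0→2  — peak 2.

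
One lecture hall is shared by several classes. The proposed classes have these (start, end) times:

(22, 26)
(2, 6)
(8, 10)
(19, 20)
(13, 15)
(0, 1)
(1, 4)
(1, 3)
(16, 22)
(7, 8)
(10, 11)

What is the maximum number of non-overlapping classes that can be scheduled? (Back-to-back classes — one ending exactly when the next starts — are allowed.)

8

Sort by end time and greedily take each interval whose start is ≥ the last chosen end.
Sorted by end: (0,1)  (1,3)  (1,4)  (2,6)  (7,8)  (8,10)  (10,11)  (13,15)  (19,20)  (16,22)  (22,26)
take (0,1); take (1,3); skip (1,4); take (7,8); take (8,10); take (10,11); take (13,15); take (19,20); skip (16,22); take (22,26).
Selected 8 classes.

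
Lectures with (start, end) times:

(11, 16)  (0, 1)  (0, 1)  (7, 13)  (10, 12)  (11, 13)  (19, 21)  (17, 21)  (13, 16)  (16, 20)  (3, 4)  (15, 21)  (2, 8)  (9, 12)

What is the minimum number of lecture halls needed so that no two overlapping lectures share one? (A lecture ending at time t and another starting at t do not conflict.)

5

starts: [0, 0, 2, 3, 7, 9, 10, 11, 11, 13, 15, 16, 17, 19]
ends:   [1, 1, 4, 8, 12, 12, 13, 13, 16, 16, 20, 21, 21, 21]
s0→1 s0→2 e1→1 e1→0 s2→1 s3→2 e4→1 s7→2 e8→1 s9→2 s10→3 s11→4 s11→5  — peak 5.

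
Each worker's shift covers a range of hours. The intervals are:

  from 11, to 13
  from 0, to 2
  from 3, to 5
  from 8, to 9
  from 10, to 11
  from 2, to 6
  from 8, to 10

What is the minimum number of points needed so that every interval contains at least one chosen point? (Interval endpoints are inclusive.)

4

Sort by right endpoint; whenever an interval is uncovered, place a point at its right end.
Sorted: [0,2] [3,5] [2,6] [8,9] [8,10] [10,11] [11,13]
{[0,2]} hit by 2; {[3,5],[2,6]} hit by 5; {[8,9],[8,10]} hit by 9; {[10,11],[11,13]} hit by 11.
Points: 2, 5, 9, 11 (4 total).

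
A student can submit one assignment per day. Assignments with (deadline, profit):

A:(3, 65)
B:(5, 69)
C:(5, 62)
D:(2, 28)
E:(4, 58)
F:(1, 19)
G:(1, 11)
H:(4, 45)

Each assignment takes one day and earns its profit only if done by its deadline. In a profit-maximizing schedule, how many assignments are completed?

By profit: B(d5,69), A(d3,65), C(d5,62), E(d4,58), H(d4,45), D(d2,28), F(d1,19), G(d1,11)
B→slot 5; A→slot 3; C→slot 4; E→slot 2; H→slot 1; D skipped; F skipped; G skipped.
5 of 8 scheduled.

5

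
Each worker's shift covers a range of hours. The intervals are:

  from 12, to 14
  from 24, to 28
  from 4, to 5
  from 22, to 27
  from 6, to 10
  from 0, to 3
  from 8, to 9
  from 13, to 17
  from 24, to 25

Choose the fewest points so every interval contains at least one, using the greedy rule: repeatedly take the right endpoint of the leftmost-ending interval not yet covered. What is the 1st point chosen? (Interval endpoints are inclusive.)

3

Sorted: [0,3] [4,5] [8,9] [6,10] [12,14] [13,17] [24,25] [22,27] [24,28]
{[0,3]} hit by 3; {[4,5]} hit by 5; {[8,9],[6,10]} hit by 9; {[12,14],[13,17]} hit by 14; {[24,25],[22,27],[24,28]} hit by 25.
Points: 3, 5, 9, 14, 25 (5 total).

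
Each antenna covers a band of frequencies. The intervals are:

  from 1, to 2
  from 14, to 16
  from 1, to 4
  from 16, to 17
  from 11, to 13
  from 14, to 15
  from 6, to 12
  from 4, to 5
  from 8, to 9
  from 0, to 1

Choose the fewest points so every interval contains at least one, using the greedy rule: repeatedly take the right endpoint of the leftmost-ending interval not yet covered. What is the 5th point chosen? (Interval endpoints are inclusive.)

Process intervals by earliest right end; each time one isn't hit yet, stab at its right endpoint.
By right end: [0,1]  [1,2]  [1,4]  [4,5]  [8,9]  [6,12]  [11,13]  [14,15]  [14,16]  [16,17]
[0,1] uncovered → point at 1; [4,5] uncovered → point at 5; [8,9] uncovered → point at 9; [11,13] uncovered → point at 13; [14,15] uncovered → point at 15; [16,17] uncovered → point at 17.
Points: 1, 5, 9, 13, 15, 17 (6 total).

15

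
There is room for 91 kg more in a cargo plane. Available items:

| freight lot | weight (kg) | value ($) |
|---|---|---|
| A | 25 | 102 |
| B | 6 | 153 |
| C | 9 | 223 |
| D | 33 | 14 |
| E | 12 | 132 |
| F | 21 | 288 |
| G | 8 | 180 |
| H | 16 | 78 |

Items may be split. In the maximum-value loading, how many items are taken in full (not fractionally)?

Sort by value per unit weight and fill in that order.
Order: B (153/6=25.50) > C (223/9=24.78) > G (180/8=22.50) > F (288/21=13.71) > E (132/12=11.00) > H (78/16=4.88) > A (102/25=4.08) > D (14/33=0.42)
Fill: take B (6 @ 153) → take C (9 @ 223) → take G (8 @ 180) → take F (21 @ 288) → take E (12 @ 132) → take H (16 @ 78) → take 19/25 of A → 77.52; 91/91 used.
6 item(s) taken whole; one partial (take 19/25 of A).

6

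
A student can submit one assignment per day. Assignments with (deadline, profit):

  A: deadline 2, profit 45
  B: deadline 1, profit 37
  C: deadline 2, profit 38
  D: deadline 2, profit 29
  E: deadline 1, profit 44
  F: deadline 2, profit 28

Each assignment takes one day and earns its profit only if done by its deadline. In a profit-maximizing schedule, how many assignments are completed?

2

Profit order: A=45 E=44 C=38 B=37 D=29 F=28
Assign: A→slot 2, E→slot 1, C skipped, B skipped, D skipped, F skipped.
Slots: [1:E] [2:A]
2 of 6 scheduled.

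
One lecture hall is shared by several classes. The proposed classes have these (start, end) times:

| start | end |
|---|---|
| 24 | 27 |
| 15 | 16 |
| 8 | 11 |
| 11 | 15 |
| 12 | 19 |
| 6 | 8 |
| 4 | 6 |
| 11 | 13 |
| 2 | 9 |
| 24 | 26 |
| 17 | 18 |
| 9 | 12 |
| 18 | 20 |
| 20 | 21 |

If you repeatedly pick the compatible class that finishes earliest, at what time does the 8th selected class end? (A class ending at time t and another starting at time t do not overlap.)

Greedy by earliest finish: after sorting by end time, pick each interval compatible with the last pick.
By end time: (4,6), (6,8), (2,9), (8,11), (9,12), (11,13), (11,15), (15,16), (17,18), (12,19), (18,20), (20,21), (24,26), (24,27).
Pick (4,6); next start ≥ 6 → (6,8); next start ≥ 8 → (8,11); next start ≥ 11 → (11,13); next start ≥ 13 → (15,16); next start ≥ 16 → (17,18); next start ≥ 18 → (18,20); next start ≥ 20 → (20,21); next start ≥ 21 → (24,26).
Selected: (4,6) (6,8) (8,11) (11,13) (15,16) (17,18) (18,20) (20,21) (24,26)

21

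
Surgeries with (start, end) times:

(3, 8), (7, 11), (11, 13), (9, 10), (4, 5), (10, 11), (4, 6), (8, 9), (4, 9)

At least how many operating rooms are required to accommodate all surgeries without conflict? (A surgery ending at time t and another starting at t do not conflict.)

4

The answer is the maximum number of intervals overlapping at any instant.
Events (time:±→running): 3:+→1 4:+→2 4:+→3 4:+→4 … peak 4.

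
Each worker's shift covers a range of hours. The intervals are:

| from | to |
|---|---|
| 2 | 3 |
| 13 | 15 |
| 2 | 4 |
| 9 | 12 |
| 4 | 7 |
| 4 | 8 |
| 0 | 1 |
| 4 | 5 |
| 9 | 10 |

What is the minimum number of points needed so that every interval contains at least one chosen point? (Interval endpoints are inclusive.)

Process intervals by earliest right end; each time one isn't hit yet, stab at its right endpoint.
By right end: [0,1]  [2,3]  [2,4]  [4,5]  [4,7]  [4,8]  [9,10]  [9,12]  [13,15]
[0,1] uncovered → point at 1; [2,3] uncovered → point at 3; [4,5] uncovered → point at 5; [9,10] uncovered → point at 10; [13,15] uncovered → point at 15.
Points: 1, 3, 5, 10, 15 (5 total).

5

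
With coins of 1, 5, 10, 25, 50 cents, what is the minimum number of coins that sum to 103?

Greedy: take as many of the largest coin as possible, then repeat with the remainder.
103 = 2×50 + 3×1
Total coins = 2 + 3 = 5

5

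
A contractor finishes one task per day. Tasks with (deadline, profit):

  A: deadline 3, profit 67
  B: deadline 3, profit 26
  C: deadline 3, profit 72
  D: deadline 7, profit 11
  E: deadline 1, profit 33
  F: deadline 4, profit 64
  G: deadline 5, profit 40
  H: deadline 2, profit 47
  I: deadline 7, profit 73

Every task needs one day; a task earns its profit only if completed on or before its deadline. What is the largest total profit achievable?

By profit: I(d7,73), C(d3,72), A(d3,67), F(d4,64), H(d2,47), G(d5,40), E(d1,33), B(d3,26), D(d7,11)
I→slot 7; C→slot 3; A→slot 2; F→slot 4; H→slot 1; G→slot 5; E skipped; B skipped; D→slot 6.
Profit = 47 + 67 + 72 + 64 + 40 + 11 + 73 = 374

374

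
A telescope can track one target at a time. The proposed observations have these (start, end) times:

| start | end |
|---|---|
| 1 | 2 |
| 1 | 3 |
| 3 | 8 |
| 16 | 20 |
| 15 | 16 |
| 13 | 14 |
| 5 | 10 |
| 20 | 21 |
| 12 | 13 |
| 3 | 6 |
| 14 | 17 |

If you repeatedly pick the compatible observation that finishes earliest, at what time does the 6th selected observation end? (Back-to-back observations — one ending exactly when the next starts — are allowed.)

Order by finish time; keep every interval that doesn't clash with the previous kept one.
By end time: (1,2), (1,3), (3,6), (3,8), (5,10), (12,13), (13,14), (15,16), (14,17), (16,20), (20,21).
Pick (1,2); next start ≥ 2 → (3,6); next start ≥ 6 → (12,13); next start ≥ 13 → (13,14); next start ≥ 14 → (15,16); next start ≥ 16 → (16,20); next start ≥ 20 → (20,21).
Selected: (1,2) (3,6) (12,13) (13,14) (15,16) (16,20) (20,21)

20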